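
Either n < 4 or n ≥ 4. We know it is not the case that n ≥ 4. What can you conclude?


Disjunctive syllogism: P ∨ Q, ¬P ⊢ Q
Disjunction: n < 4 ∨ n ≥ 4
We know it is not the case that n ≥ 4.
By disjunctive syllogism, the other disjunct must be true.

n < 4


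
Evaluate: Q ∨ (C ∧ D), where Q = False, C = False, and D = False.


Q = False, C = False, D = False
Step 1: C ∧ D = False AND False = False
Step 2: Q ∨ False = False OR False = False
AND evaluated first (higher precedence); then OR applied.

False


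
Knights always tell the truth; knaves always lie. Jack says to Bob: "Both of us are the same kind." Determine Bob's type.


Jack says: "Both of us are the same kind."
Case 1: Jack is a Knight (truth-teller)
  Statement is true → they ARE the same → Bob is also a Knight
Case 2: Jack is a Knave (liar)
  Statement is false → they are NOT the same → Bob is a Knight
In both cases, Bob is a Knight.

Knight


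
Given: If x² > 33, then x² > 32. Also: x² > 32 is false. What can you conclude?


Modus tollens: P → Q, ¬Q ⊢ ¬P
P: x² > 33
Q: x² > 32
We have P → Q and Q is false.
By modus tollens, P must be false.

It is not the case that x² > 33


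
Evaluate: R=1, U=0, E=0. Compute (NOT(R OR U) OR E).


R OR U = 1
NOT(1) = 0
0 OR 0 = 0

0


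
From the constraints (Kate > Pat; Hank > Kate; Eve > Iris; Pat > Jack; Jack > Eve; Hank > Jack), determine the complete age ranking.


Constraints: Kate > Pat; Hank > Kate; Eve > Iris; Pat > Jack; Jack > Eve; Hank > Jack
Method: at each step, the next-highest is the one remaining person who never appears on the smaller side of a constraint between remaining people.
  Step 1: remaining {Eve, Pat, Jack, Hank, Iris, Kate}; on the smaller side: {Eve, Pat, Jack, Iris, Kate} → Hank is next (Hank > Kate; Hank > Jack).
  Step 2: remaining {Eve, Pat, Jack, Iris, Kate}; on the smaller side: {Eve, Pat, Jack, Iris} → Kate is next (Kate > Pat).
  Step 3: remaining {Eve, Pat, Jack, Iris}; on the smaller side: {Eve, Jack, Iris} → Pat is next (Pat > Jack).
  Step 4: remaining {Eve, Jack, Iris}; on the smaller side: {Eve, Iris} → Jack is next (Jack > Eve).
  Step 5: remaining {Eve, Iris}; on the smaller side: {Iris} → Eve is next (Eve > Iris).
  Step 6: only Iris remains → lowest.
Final ranking (highest to lowest):

Hank > Kate > Pat > Jack > Eve > Iris


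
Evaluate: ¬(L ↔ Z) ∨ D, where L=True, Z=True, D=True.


L = True, Z = True, D = True
Expression: ¬(L ↔ Z) ∨ D
Step 1: L ↔ Z = (True iff True) = True
Step 2: ¬(L ↔ Z) = NOT True = False
Step 3: (False) ∨ D = False OR True = True

True


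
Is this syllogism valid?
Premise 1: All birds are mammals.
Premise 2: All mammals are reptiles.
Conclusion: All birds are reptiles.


Premise 1: All birds are mammals.
Premise 2: All mammals are reptiles.
Conclusion: All birds are reptiles.
Barbara syllogism (AAA-1): All A are B, All B are C → All A are C.
Middle term (mammals) distributed in premise 2.

Valid


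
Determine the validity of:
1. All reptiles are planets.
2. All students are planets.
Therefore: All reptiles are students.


Premise 1: All reptiles are planets.
Premise 2: All students are planets.
Conclusion: All reptiles are students.
Fallacy: undistributed middle. planets is predicate in both.
Counterexample: reptiles and students could be disjoint subsets of planets.

Invalid


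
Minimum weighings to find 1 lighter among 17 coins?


Each weighing has 3 outcomes (left heavy / balance / right heavy), so k weighings distinguish at most 3^k cases; splitting into three near-equal groups achieves this.
Need 3^k ≥ 17: 3^2 = 9 < 17 ≤ 3^3 = 27
k = ⌈log₃(17)⌉ = 3

3


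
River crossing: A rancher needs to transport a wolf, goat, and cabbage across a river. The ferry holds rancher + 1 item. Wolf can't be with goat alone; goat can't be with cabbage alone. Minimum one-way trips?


1. rancher+goat → 2. rancher ← 3. rancher+wolf → 4. rancher+goat ← 5. rancher+cabbage → 6. rancher ← 7. rancher+goat →
Minimum trips = 7

7


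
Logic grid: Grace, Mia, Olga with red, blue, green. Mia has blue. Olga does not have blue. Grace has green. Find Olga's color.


From clues:
  Grace → green
  Mia → blue
By elimination, Olga gets the remaining.

red


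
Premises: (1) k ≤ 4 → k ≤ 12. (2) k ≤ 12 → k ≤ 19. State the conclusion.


Hypothetical syllogism: P → Q, Q → R ⊢ P → R
Premise 1: k ≤ 4 → k ≤ 12
Premise 2: k ≤ 12 → k ≤ 19
Chain the implications: the middle term (k ≤ 12) links the two.
Conclusion: If k ≤ 4, then k ≤ 19.

If k ≤ 4, then k ≤ 19.


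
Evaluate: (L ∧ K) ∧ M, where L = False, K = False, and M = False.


L = False, K = False, M = False
Step 1: L ∧ K = False AND False = False
Step 2: False ∧ M = False AND False = False
AND is true only when ALL operands are true.

False


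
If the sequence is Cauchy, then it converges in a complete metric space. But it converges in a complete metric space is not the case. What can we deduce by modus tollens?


Modus tollens: P → Q, ¬Q ⊢ ¬P
P: the sequence is Cauchy
Q: it converges in a complete metric space
We have P → Q and Q is false.
By modus tollens, P must be false.

It is not the case that the sequence is Cauchy


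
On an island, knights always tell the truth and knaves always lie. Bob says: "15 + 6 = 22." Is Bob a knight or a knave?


Statement: "15 + 6 = 22."
Actual: 15 + 6 = 21
Claimed: 22
Statement is FALSE → Bob lies → Knave

Knave


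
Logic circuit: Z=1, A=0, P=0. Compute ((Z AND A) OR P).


Z AND A = 1&0 = 0
0 OR 0 = 0

0


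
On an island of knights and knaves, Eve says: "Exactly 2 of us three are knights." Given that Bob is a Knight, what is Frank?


Eve claims exactly 2 knights among Eve, Bob, Frank.
Given: Bob is a Knight.

Case 1: Eve is a Knight (tells truth)
  Then exactly 2 of the three are knights.
  Counting Eve, Bob: 2 knight(s) so far. Need 0 more → Frank = Knave.
Case 2: Eve is a Knave (lies)
  Then the count is NOT 2.
  If Frank = Knight, count = 2 = 2 → claim would be true, contradicts lie.
  If Frank = Knave, count = 1 ≠ 2 → lie confirmed ✓

Frank is a Knave.

Knave


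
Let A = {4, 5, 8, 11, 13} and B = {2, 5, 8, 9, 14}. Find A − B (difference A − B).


A = {4, 5, 8, 11, 13}
B = {2, 5, 8, 9, 14}
Operation: difference A − B
In A but not B: 4, 11, 13

{4, 11, 13}


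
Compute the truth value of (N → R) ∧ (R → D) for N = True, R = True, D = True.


N = True, R = True, D = True
Step 1: N → R is false only when N=True and R=False. Result: True
Step 2: R → D is false only when R=True and D=False. Result: True
Step 3: True ∧ True = True

True


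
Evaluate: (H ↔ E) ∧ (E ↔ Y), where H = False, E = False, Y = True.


H = False, E = False, Y = True
Step 1: H ↔ E is true when H and E have the same value. Result: True
Step 2: E ↔ Y is true when E and Y have the same value. Result: False
Step 3: True ∧ False = False

False


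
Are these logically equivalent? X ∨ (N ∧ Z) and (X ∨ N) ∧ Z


Expression 1: X ∨ (N ∧ Z)
Expression 2: (X ∨ N) ∧ Z
Truth table (X N Z | Expr1 Expr2):
  T T T |   T     T
  T T F |   T     F   ← differ
  T F T |   T     T
  T F F |   T     F   ← differ
  F T T |   T     T
  F T F |   F     F
  F F T |   F     F
  F F F |   F     F
Counterexample: X=T, N=T, Z=F gives Expr1 = T but Expr2 = F, so the expressions are NOT logically equivalent.

No


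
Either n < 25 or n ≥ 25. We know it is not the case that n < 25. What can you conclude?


Disjunctive syllogism: P ∨ Q, ¬P ⊢ Q
Disjunction: n < 25 ∨ n ≥ 25
We know it is not the case that n < 25.
By disjunctive syllogism, the other disjunct must be true.

n ≥ 25


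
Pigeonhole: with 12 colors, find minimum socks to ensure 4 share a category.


Pigeonhole: to guarantee k in one of n categories, need (k-1)×n + 1.
k = 4, n = 12
Minimum = (4-1) × 12 + 1 = 3 × 12 + 1

37


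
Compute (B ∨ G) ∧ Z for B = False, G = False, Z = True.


B = False, G = False, Z = True
Step 1: B ∨ G = False OR False = False
Step 2: False ∧ Z = False AND True = False
OR is true when at least one operand is true; AND requires both.

False


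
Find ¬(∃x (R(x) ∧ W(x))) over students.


Original: ∃x (R(x) ∧ W(x))
Rule: ¬∀→∃, ¬∃→∀, negate predicate.
Negation: ∀x (¬R(x) ∨ ¬W(x))

∀x (¬R(x) ∨ ¬W(x))


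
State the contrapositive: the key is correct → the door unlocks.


Original: If the key is correct, then the door unlocks
Contrapositive: If ¬Q, then ¬P
Negate Q: not (the door unlocks)
Negate P: not (the key is correct)

If not (the door unlocks), then not (the key is correct).


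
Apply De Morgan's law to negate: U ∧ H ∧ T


De Morgan's law: ¬(P ∧ Q ∧ R) ≡ ¬P ∨ ¬Q ∨ ¬R
¬(U ∧ H ∧ T) = ¬U ∨ ¬H ∨ ¬T

¬U ∨ ¬H ∨ ¬T


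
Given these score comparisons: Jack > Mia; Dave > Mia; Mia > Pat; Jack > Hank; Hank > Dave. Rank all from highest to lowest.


Constraints: Jack > Mia; Dave > Mia; Mia > Pat; Jack > Hank; Hank > Dave
Method: at each step, the next-highest is the one remaining person who never appears on the smaller side of a constraint between remaining people.
  Step 1: remaining {Jack, Pat, Dave, Mia, Hank}; on the smaller side: {Pat, Dave, Mia, Hank} → Jack is next (Jack > Mia; Jack > Hank).
  Step 2: remaining {Pat, Dave, Mia, Hank}; on the smaller side: {Pat, Dave, Mia} → Hank is next (Hank > Dave).
  Step 3: remaining {Pat, Dave, Mia}; on the smaller side: {Pat, Mia} → Dave is next (Dave > Mia).
  Step 4: remaining {Pat, Mia}; on the smaller side: {Pat} → Mia is next (Mia > Pat).
  Step 5: only Pat remains → lowest.
Final ranking (highest to lowest):

Jack > Hank > Dave > Mia > Pat


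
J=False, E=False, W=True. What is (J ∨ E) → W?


J = False, E = False, W = True
Expression: (J ∨ E) → W
Step 1: J ∨ E = False OR False = False
Step 2: (False) → W = False → True (false only if antecedent True and consequent False) = True

True


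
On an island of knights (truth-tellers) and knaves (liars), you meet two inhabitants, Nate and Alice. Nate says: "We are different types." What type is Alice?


Nate says: "We are different types."
Case 1: Nate is a Knight (truth-teller)
  Statement is true → they ARE different → Alice is a Knave
Case 2: Nate is a Knave (liar)
  Statement is false → they are NOT different → Alice is a Knave
In both cases, Alice is a Knave.

Knave


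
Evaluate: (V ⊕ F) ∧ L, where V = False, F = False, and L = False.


V = False, F = False, L = False
Step 1: V ⊕ F = False XOR False = False
Step 2: False ∧ L = False AND False = False
XOR true when exactly one of V,F is true; then AND with L.

False


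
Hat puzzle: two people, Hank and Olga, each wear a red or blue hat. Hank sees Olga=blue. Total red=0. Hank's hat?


Total red = 0, Olga = blue
Red accounted for: 0
Remaining for Hank: 0
Hank's hat is blue.

blue


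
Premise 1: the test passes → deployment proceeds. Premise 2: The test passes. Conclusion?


Modus ponens: P → Q, P ⊢ Q
P: the test passes
Q: deployment proceeds
We have P → Q and P is true.
By modus ponens, Q must be true.

Deployment proceeds


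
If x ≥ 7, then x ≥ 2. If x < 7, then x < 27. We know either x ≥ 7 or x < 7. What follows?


Constructive dilemma: (P → Q) ∧ (R → S), P ∨ R ⊢ Q ∨ S
Premise 1: x ≥ 7 → x ≥ 2
Premise 2: x < 7 → x < 27
Premise 3: x ≥ 7 ∨ x < 7
Case 1: Assuming x ≥ 7, then by Premise 1, x ≥ 2.
Case 2: Assuming x < 7, then by Premise 2, x < 27.
Since one of x ≥ 7 or x < 7 must hold, we get x ≥ 2 or x < 27.

x ≥ 2 or x < 27.


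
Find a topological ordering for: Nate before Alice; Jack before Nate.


Constraints: Nate before Alice; Jack before Nate
Method: repeatedly schedule the remaining task that has no remaining task required before it.
  Step 1: remaining {Alice, Nate, Jack}; every task except Jack still has a predecessor pending → schedule Jack.
  Step 2: remaining {Alice, Nate}; every task except Nate still has a predecessor pending → schedule Nate.
  Step 3: only Alice remains → schedule Alice.
Resulting order:

Jack → Nate → Alice


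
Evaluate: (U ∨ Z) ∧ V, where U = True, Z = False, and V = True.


U = True, Z = False, V = True
Step 1: U ∨ Z = True OR False = True
Step 2: True ∧ V = True AND True = True
OR is true when at least one operand is true; AND requires both.

True


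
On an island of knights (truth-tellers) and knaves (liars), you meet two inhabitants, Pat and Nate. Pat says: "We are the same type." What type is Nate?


Pat says: "We are the same type."
Case 1: Pat is a Knight (truth-teller)
  Statement is true → they ARE the same → Nate is also a Knight
Case 2: Pat is a Knave (liar)
  Statement is false → they are NOT the same → Nate is a Knight
In both cases, Nate is a Knight.

Knight


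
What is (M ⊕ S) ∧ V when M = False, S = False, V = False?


M = False, S = False, V = False
Step 1: M ⊕ S = False XOR False = False
Step 2: False ∧ V = False AND False = False
XOR true when exactly one of M,S is true; then AND with V.

False


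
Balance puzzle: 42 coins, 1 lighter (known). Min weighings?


Each weighing has 3 outcomes (left heavy / balance / right heavy), so k weighings distinguish at most 3^k cases; splitting into three near-equal groups achieves this.
Need 3^k ≥ 42: 3^3 = 27 < 42 ≤ 3^4 = 81
k = ⌈log₃(42)⌉ = 4

4


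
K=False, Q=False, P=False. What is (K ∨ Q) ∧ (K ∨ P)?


K = False, Q = False, P = False
Expression: (K ∨ Q) ∧ (K ∨ P)
Step 1: K ∨ Q = False OR False = False
Step 2: K ∨ P = False OR False = False
Step 3: (False) ∧ (False) = False AND False = False

False


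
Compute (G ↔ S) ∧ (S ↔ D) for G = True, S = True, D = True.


G = True, S = True, D = True
Step 1: G ↔ S is true when G and S have the same value. Result: True
Step 2: S ↔ D is true when S and D have the same value. Result: True
Step 3: True ∧ True = True

True


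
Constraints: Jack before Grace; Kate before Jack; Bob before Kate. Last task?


Constraints: Jack before Grace; Kate before Jack; Bob before Kate
The last task can have nothing scheduled after it, so it must never appear on the left of a 'before'.
Tasks appearing before some other task: Jack, Kate, Bob.
The only task not in that list is Grace → it is last.

Grace


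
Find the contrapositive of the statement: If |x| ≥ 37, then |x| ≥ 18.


Original: If |x| ≥ 37, then |x| ≥ 18
Contrapositive: If ¬Q, then ¬P
Negate Q: not (|x| ≥ 18)
Negate P: not (|x| ≥ 37)

If not (|x| ≥ 18), then not (|x| ≥ 37).


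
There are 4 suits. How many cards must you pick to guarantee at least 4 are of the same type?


Pigeonhole: to guarantee k in one of n categories, need (k-1)×n + 1.
k = 4, n = 4
Minimum = (4-1) × 4 + 1 = 3 × 4 + 1

13


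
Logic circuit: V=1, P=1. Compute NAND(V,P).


V AND P = 1
NOT(1) = 0

0


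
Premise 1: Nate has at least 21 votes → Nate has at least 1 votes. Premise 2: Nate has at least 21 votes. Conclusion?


Modus ponens: P → Q, P ⊢ Q
P: Nate has at least 21 votes
Q: Nate has at least 1 votes
We have P → Q and P is true.
By modus ponens, Q must be true.

Nate has at least 1 votes


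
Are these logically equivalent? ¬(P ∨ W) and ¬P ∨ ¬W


Expression 1: ¬(P ∨ W)
Expression 2: ¬P ∨ ¬W
Truth table (P W | Expr1 Expr2):
  T T |   F     F
  T F |   F     T   ← differ
  F T |   F     T   ← differ
  F F |   T     T
Counterexample: P=T, W=F gives Expr1 = F but Expr2 = T, so the expressions are NOT logically equivalent.

No


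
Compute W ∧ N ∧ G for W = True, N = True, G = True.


W = True, N = True, G = True
Step 1: W ∧ N = True AND True = True
Step 2: (True) ∧ G = (True) AND True = True
AND is true only when ALL operands are true.

True


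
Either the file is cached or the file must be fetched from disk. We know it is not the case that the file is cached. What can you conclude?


Disjunctive syllogism: P ∨ Q, ¬P ⊢ Q
Disjunction: the file is cached ∨ the file must be fetched from disk
We know it is not the case that the file is cached.
By disjunctive syllogism, the other disjunct must be true.

The file must be fetched from disk


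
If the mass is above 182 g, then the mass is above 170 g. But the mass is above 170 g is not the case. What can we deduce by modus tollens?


Modus tollens: P → Q, ¬Q ⊢ ¬P
P: the mass is above 182 g
Q: the mass is above 170 g
We have P → Q and Q is false.
By modus tollens, P must be false.

It is not the case that the mass is above 182 g


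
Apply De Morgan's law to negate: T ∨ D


De Morgan's law: ¬(P ∨ Q) ≡ ¬P ∧ ¬Q
¬(T ∨ D) = ¬T ∧ ¬D

¬T ∧ ¬D


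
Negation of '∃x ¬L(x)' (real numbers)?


Original: ∃x ¬L(x)
Rule: ¬∀→∃, ¬∃→∀, negate predicate.
Negation: ∀x L(x)

∀x L(x)


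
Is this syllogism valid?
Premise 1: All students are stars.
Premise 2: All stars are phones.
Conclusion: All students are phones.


Premise 1: All students are stars.
Premise 2: All stars are phones.
Conclusion: All students are phones.
Barbara syllogism (AAA-1): All A are B, All B are C → All A are C.
Middle term (stars) distributed in premise 2.

Valid


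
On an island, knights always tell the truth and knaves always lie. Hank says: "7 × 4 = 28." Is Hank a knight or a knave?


Statement: "7 × 4 = 28."
Actual: 7 × 4 = 28
Claimed: 28
Statement is TRUE → Hank tells the truth → Knight

Knight


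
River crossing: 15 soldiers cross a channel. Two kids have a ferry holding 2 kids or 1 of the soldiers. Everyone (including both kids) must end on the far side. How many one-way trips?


Per crossing of one of the soldiers: kids→, one←, one of the soldiers→, one← = 4 trips
15 × 4 = 60, + 1 final kids→ = 61
Minimum trips = 61

61


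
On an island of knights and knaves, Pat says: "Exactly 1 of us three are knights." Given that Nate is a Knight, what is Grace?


Pat claims exactly 1 knights among Pat, Nate, Grace.
Given: Nate is a Knight.

Case 1: Pat is a Knight (tells truth)
  Then exactly 1 of the three are knights.
  Counting Pat, Nate: 2 knight(s) so far. Need -1 more → impossible.
Case 2: Pat is a Knave (lies)
  Then the count is NOT 1.
  If Grace = Knave, count = 1 = 1 → claim would be true, contradicts lie.
  If Grace = Knight, count = 2 ≠ 1 → lie confirmed ✓

Grace is a Knight.

Knight


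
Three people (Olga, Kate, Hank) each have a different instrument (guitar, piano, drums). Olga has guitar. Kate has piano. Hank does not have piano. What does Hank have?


From clues:
  Olga → guitar
  Kate → piano
By elimination, Hank gets the remaining.

drums


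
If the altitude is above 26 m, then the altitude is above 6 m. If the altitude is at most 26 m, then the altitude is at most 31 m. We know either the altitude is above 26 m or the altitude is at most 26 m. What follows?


Constructive dilemma: (P → Q) ∧ (R → S), P ∨ R ⊢ Q ∨ S
Premise 1: the altitude is above 26 m → the altitude is above 6 m
Premise 2: the altitude is at most 26 m → the altitude is at most 31 m
Premise 3: the altitude is above 26 m ∨ the altitude is at most 26 m
Case 1: Assuming the altitude is above 26 m, then by Premise 1, the altitude is above 6 m.
Case 2: Assuming the altitude is at most 26 m, then by Premise 2, the altitude is at most 31 m.
Since one of the altitude is above 26 m or the altitude is at most 26 m must hold, we get the altitude is above 6 m or the altitude is at most 31 m.

The altitude is above 6 m or the altitude is at most 31 m.


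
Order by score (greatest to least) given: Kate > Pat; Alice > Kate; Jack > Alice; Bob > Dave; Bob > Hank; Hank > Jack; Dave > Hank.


Constraints: Kate > Pat; Alice > Kate; Jack > Alice; Bob > Dave; Bob > Hank; Hank > Jack; Dave > Hank
Method: at each step, the next-highest is the one remaining person who never appears on the smaller side of a constraint between remaining people.
  Step 1: remaining {Dave, Pat, Jack, Hank, Alice, Bob, Kate}; on the smaller side: {Dave, Pat, Jack, Hank, Alice, Kate} → Bob is next (Bob > Dave; Bob > Hank).
  Step 2: remaining {Dave, Pat, Jack, Hank, Alice, Kate}; on the smaller side: {Pat, Jack, Hank, Alice, Kate} → Dave is next (Dave > Hank).
  Step 3: remaining {Pat, Jack, Hank, Alice, Kate}; on the smaller side: {Pat, Jack, Alice, Kate} → Hank is next (Hank > Jack).
  Step 4: remaining {Pat, Jack, Alice, Kate}; on the smaller side: {Pat, Alice, Kate} → Jack is next (Jack > Alice).
  Step 5: remaining {Pat, Alice, Kate}; on the smaller side: {Pat, Kate} → Alice is next (Alice > Kate).
  Step 6: remaining {Pat, Kate}; on the smaller side: {Pat} → Kate is next (Kate > Pat).
  Step 7: only Pat remains → lowest.
Final ranking (highest to lowest):

Bob > Dave > Hank > Jack > Alice > Kate > Pat


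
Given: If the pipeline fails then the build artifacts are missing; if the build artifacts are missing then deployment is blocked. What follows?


Hypothetical syllogism: P → Q, Q → R ⊢ P → R
Premise 1: the pipeline fails → the build artifacts are missing
Premise 2: the build artifacts are missing → deployment is blocked
Chain the implications: the middle term (the build artifacts are missing) links the two.
Conclusion: If the pipeline fails, then deployment is blocked.

If the pipeline fails, then deployment is blocked.


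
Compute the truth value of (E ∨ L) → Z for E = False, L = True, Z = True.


E = False, L = True, Z = True
Step 1: E ∨ L = False OR True = True
Step 2: (True) → Z: false only when antecedent=True and Z=False.
Result: True

True


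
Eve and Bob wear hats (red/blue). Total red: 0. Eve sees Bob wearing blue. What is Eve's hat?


Total red = 0, Bob = blue
Red accounted for: 0
Remaining for Eve: 0
Eve's hat is blue.

blue


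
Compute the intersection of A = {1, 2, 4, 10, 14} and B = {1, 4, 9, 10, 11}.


A = {1, 2, 4, 10, 14}
B = {1, 4, 9, 10, 11}
Operation: intersection
Elements in both: 1, 4, 10

{1, 4, 10}


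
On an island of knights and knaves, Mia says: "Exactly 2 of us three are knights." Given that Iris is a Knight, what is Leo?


Mia claims exactly 2 knights among Mia, Iris, Leo.
Given: Iris is a Knight.

Case 1: Mia is a Knight (tells truth)
  Then exactly 2 of the three are knights.
  Counting Mia, Iris: 2 knight(s) so far. Need 0 more → Leo = Knave.
Case 2: Mia is a Knave (lies)
  Then the count is NOT 2.
  If Leo = Knight, count = 2 = 2 → claim would be true, contradicts lie.
  If Leo = Knave, count = 1 ≠ 2 → lie confirmed ✓

Leo is a Knave.

Knave


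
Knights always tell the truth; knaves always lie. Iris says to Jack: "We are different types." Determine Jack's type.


Iris says: "We are different types."
Case 1: Iris is a Knight (truth-teller)
  Statement is true → they ARE different → Jack is a Knave
Case 2: Iris is a Knave (liar)
  Statement is false → they are NOT different → Jack is a Knave
In both cases, Jack is a Knave.

Knave


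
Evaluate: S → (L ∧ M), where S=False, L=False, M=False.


S = False, L = False, M = False
Expression: S → (L ∧ M)
Step 1: L ∧ M = False AND False = False
Step 2: S → (False) = False → False = True

True


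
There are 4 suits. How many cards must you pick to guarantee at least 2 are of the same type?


Pigeonhole: to guarantee k in one of n categories, need (k-1)×n + 1.
k = 2, n = 4
Minimum = (2-1) × 4 + 1 = 1 × 4 + 1

5


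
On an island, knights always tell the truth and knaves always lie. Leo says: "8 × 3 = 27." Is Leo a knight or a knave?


Statement: "8 × 3 = 27."
Actual: 8 × 3 = 24
Claimed: 27
Statement is FALSE → Leo lies → Knave

Knave


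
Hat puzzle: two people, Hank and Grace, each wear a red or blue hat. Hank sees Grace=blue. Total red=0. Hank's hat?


Total red = 0, Grace = blue
Red accounted for: 0
Remaining for Hank: 0
Hank's hat is blue.

blue


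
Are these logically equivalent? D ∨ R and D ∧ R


Expression 1: D ∨ R
Expression 2: D ∧ R
Truth table (D R | Expr1 Expr2):
  T T |   T     T
  T F |   T     F   ← differ
  F T |   T     F   ← differ
  F F |   F     F
Counterexample: D=T, R=F gives Expr1 = T but Expr2 = F, so the expressions are NOT logically equivalent.

No


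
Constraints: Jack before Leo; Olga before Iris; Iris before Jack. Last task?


Constraints: Jack before Leo; Olga before Iris; Iris before Jack
The last task can have nothing scheduled after it, so it must never appear on the left of a 'before'.
Tasks appearing before some other task: Jack, Olga, Iris.
The only task not in that list is Leo → it is last.

Leo


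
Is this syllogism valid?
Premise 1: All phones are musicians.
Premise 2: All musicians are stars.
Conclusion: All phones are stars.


Premise 1: All phones are musicians.
Premise 2: All musicians are stars.
Conclusion: All phones are stars.
Barbara syllogism (AAA-1): All A are B, All B are C → All A are C.
Middle term (musicians) distributed in premise 2.

Valid


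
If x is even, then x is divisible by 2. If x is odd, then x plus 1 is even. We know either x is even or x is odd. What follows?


Constructive dilemma: (P → Q) ∧ (R → S), P ∨ R ⊢ Q ∨ S
Premise 1: x is even → x is divisible by 2
Premise 2: x is odd → x plus 1 is even
Premise 3: x is even ∨ x is odd
Case 1: Assuming x is even, then by Premise 1, x is divisible by 2.
Case 2: Assuming x is odd, then by Premise 2, x plus 1 is even.
Since one of x is even or x is odd must hold, we get x is divisible by 2 or x plus 1 is even.

x is divisible by 2 or x plus 1 is even.


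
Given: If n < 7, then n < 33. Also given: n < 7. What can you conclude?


Modus ponens: P → Q, P ⊢ Q
P: n < 7
Q: n < 33
We have P → Q and P is true.
By modus ponens, Q must be true.

n < 33


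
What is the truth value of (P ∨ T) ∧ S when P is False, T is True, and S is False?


P = False, T = True, S = False
Step 1: P ∨ T = False OR True = True
Step 2: True ∧ S = True AND False = False
OR is true when at least one operand is true; AND requires both.

False


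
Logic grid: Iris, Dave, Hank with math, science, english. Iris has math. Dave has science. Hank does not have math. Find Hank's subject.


From clues:
  Dave → science
  Iris → math
By elimination, Hank gets the remaining.

english


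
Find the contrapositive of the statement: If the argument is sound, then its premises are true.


Original: If the argument is sound, then its premises are true
Contrapositive: If ¬Q, then ¬P
Negate Q: not (its premises are true)
Negate P: not (the argument is sound)

If not (its premises are true), then not (the argument is sound).


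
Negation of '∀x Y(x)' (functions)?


Original: ∀x Y(x)
Rule: ¬∀→∃, ¬∃→∀, negate predicate.
Negation: ∃x ¬Y(x)

∃x ¬Y(x)


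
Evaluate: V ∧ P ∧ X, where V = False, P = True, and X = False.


V = False, P = True, X = False
Step 1: V ∧ P = False AND True = False
Step 2: (False) ∧ X = (False) AND False = False
AND is true only when ALL operands are true.

False


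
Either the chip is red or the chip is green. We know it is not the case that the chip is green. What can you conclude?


Disjunctive syllogism: P ∨ Q, ¬P ⊢ Q
Disjunction: the chip is red ∨ the chip is green
We know it is not the case that the chip is green.
By disjunctive syllogism, the other disjunct must be true.

The chip is red


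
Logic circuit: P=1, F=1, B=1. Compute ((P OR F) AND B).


P OR F = 1|1 = 1
1 AND 1 = 1

1


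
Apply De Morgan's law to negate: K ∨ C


De Morgan's law: ¬(P ∨ Q) ≡ ¬P ∧ ¬Q
¬(K ∨ C) = ¬K ∧ ¬C

¬K ∧ ¬C


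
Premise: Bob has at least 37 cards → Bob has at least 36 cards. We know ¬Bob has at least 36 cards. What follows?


Modus tollens: P → Q, ¬Q ⊢ ¬P
P: Bob has at least 37 cards
Q: Bob has at least 36 cards
We have P → Q and Q is false.
By modus tollens, P must be false.

It is not the case that Bob has at least 37 cards


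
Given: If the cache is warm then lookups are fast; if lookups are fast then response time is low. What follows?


Hypothetical syllogism: P → Q, Q → R ⊢ P → R
Premise 1: the cache is warm → lookups are fast
Premise 2: lookups are fast → response time is low
Chain the implications: the middle term (lookups are fast) links the two.
Conclusion: If the cache is warm, then response time is low.

If the cache is warm, then response time is low.


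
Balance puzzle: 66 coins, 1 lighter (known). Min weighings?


Each weighing has 3 outcomes (left heavy / balance / right heavy), so k weighings distinguish at most 3^k cases; splitting into three near-equal groups achieves this.
Need 3^k ≥ 66: 3^3 = 27 < 66 ≤ 3^4 = 81
k = ⌈log₃(66)⌉ = 4

4


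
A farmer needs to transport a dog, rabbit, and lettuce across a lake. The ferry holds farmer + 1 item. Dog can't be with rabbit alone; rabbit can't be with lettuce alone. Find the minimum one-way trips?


1. farmer+rabbit → 2. farmer ← 3. farmer+dog → 4. farmer+rabbit ← 5. farmer+lettuce → 6. farmer ← 7. farmer+rabbit →
Minimum trips = 7

7


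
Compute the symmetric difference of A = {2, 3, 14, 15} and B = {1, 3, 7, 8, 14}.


A = {2, 3, 14, 15}
B = {1, 3, 7, 8, 14}
Operation: symmetric difference
In A only: [2, 15], in B only: [1, 7, 8]

{1, 2, 7, 8, 15}


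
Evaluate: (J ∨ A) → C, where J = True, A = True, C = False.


J = True, A = True, C = False
Step 1: J ∨ A = True OR True = True
Step 2: (True) → C: false only when antecedent=True and C=False.
Result: False

False


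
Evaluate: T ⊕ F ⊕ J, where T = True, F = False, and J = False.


T = True, F = False, J = False
Step 1: T ⊕ F = True XOR False = True
Step 2: True ⊕ J = True XOR False = True
XOR is true when an odd number of operands are true.

True


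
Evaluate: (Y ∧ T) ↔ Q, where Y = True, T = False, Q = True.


Y = True, T = False, Q = True
Step 1: Y ∧ T = True AND False = False
Step 2: (False) ↔ Q: true when both sides have same truth value.
Result: False ↔ True = False

False


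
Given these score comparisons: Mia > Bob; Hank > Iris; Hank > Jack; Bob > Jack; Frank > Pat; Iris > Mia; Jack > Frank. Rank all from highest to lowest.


Constraints: Mia > Bob; Hank > Iris; Hank > Jack; Bob > Jack; Frank > Pat; Iris > Mia; Jack > Frank
Method: at each step, the next-highest is the one remaining person who never appears on the smaller side of a constraint between remaining people.
  Step 1: remaining {Jack, Mia, Frank, Pat, Bob, Iris, Hank}; on the smaller side: {Jack, Mia, Frank, Pat, Bob, Iris} → Hank is next (Hank > Iris; Hank > Jack).
  Step 2: remaining {Jack, Mia, Frank, Pat, Bob, Iris}; on the smaller side: {Jack, Mia, Frank, Pat, Bob} → Iris is next (Iris > Mia).
  Step 3: remaining {Jack, Mia, Frank, Pat, Bob}; on the smaller side: {Jack, Frank, Pat, Bob} → Mia is next (Mia > Bob).
  Step 4: remaining {Jack, Frank, Pat, Bob}; on the smaller side: {Jack, Frank, Pat} → Bob is next (Bob > Jack).
  Step 5: remaining {Jack, Frank, Pat}; on the smaller side: {Frank, Pat} → Jack is next (Jack > Frank).
  Step 6: remaining {Frank, Pat}; on the smaller side: {Pat} → Frank is next (Frank > Pat).
  Step 7: only Pat remains → lowest.
Final ranking (highest to lowest):

Hank > Iris > Mia > Bob > Jack > Frank > Pat


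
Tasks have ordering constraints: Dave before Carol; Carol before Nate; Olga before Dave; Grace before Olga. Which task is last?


Constraints: Dave before Carol; Carol before Nate; Olga before Dave; Grace before Olga
The last task can have nothing scheduled after it, so it must never appear on the left of a 'before'.
Tasks appearing before some other task: Dave, Carol, Olga, Grace.
The only task not in that list is Nate → it is last.

Nate


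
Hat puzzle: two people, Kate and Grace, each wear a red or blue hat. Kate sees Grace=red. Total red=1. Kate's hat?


Total red = 1, Grace = red
Red accounted for: 1
Remaining for Kate: 0
Kate's hat is blue.

blue


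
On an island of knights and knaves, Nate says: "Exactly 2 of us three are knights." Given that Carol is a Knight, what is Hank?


Nate claims exactly 2 knights among Nate, Carol, Hank.
Given: Carol is a Knight.

Case 1: Nate is a Knight (tells truth)
  Then exactly 2 of the three are knights.
  Counting Nate, Carol: 2 knight(s) so far. Need 0 more → Hank = Knave.
Case 2: Nate is a Knave (lies)
  Then the count is NOT 2.
  If Hank = Knight, count = 2 = 2 → claim would be true, contradicts lie.
  If Hank = Knave, count = 1 ≠ 2 → lie confirmed ✓

Hank is a Knave.

Knave


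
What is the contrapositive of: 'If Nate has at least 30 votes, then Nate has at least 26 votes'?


Original: If Nate has at least 30 votes, then Nate has at least 26 votes
Contrapositive: If ¬Q, then ¬P
Negate Q: not (Nate has at least 26 votes)
Negate P: not (Nate has at least 30 votes)

If not (Nate has at least 26 votes), then not (Nate has at least 30 votes).


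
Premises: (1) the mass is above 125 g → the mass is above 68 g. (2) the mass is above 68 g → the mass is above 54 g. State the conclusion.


Hypothetical syllogism: P → Q, Q → R ⊢ P → R
Premise 1: the mass is above 125 g → the mass is above 68 g
Premise 2: the mass is above 68 g → the mass is above 54 g
Chain the implications: the middle term (the mass is above 68 g) links the two.
Conclusion: If the mass is above 125 g, then the mass is above 54 g.

If the mass is above 125 g, then the mass is above 54 g.


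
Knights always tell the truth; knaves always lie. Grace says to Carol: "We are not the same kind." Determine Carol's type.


Grace says: "We are not the same kind."
Case 1: Grace is a Knight (truth-teller)
  Statement is true → they ARE different → Carol is a Knave
Case 2: Grace is a Knave (liar)
  Statement is false → they are NOT different → Carol is a Knave
In both cases, Carol is a Knave.

Knave


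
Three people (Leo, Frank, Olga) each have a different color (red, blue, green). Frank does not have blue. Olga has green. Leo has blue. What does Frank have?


From clues:
  Olga → green
  Leo → blue
By elimination, Frank gets the remaining.

red


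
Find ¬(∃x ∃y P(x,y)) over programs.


Original: ∃x ∃y P(x,y)
Rule: ¬∀→∃, ¬∃→∀, negate predicate.
Negation: ∀x ∀y ¬P(x,y)

∀x ∀y ¬P(x,y)


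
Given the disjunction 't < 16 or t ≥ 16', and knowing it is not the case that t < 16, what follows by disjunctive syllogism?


Disjunctive syllogism: P ∨ Q, ¬P ⊢ Q
Disjunction: t < 16 ∨ t ≥ 16
We know it is not the case that t < 16.
By disjunctive syllogism, the other disjunct must be true.

t ≥ 16


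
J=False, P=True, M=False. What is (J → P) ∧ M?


J = False, P = True, M = False
Expression: (J → P) ∧ M
Step 1: J → P = False → True (false only if J=True, P=False) = True
Step 2: (True) ∧ M = True AND False = False

False


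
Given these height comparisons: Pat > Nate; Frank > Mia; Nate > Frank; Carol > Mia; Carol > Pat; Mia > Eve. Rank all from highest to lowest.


Constraints: Pat > Nate; Frank > Mia; Nate > Frank; Carol > Mia; Carol > Pat; Mia > Eve
Method: at each step, the next-highest is the one remaining person who never appears on the smaller side of a constraint between remaining people.
  Step 1: remaining {Mia, Nate, Frank, Eve, Pat, Carol}; on the smaller side: {Mia, Nate, Frank, Eve, Pat} → Carol is next (Carol > Mia; Carol > Pat).
  Step 2: remaining {Mia, Nate, Frank, Eve, Pat}; on the smaller side: {Mia, Nate, Frank, Eve} → Pat is next (Pat > Nate).
  Step 3: remaining {Mia, Nate, Frank, Eve}; on the smaller side: {Mia, Frank, Eve} → Nate is next (Nate > Frank).
  Step 4: remaining {Mia, Frank, Eve}; on the smaller side: {Mia, Eve} → Frank is next (Frank > Mia).
  Step 5: remaining {Mia, Eve}; on the smaller side: {Eve} → Mia is next (Mia > Eve).
  Step 6: only Eve remains → lowest.
Final ranking (highest to lowest):

Carol > Pat > Nate > Frank > Mia > Eve


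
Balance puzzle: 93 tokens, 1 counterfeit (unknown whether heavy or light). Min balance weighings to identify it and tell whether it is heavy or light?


Let n = 93. 186 possibilities (n tokens × lighter/heavier); each weighing has 3 outcomes.
Bound for k weighings: say the first weighing puts j tokens on each pan. If it tips, the 2j weighed tokens remain suspects (each with a known direction) and k-1 weighings give 3^(k-1) outcomes; 3^(k-1) is odd, so 2j ≤ 3^(k-1) - 1. If it balances, the n - 2j unweighed tokens remain with direction unknown: 2(n - 2j) ≤ 3^(k-1) - 1 by the same parity argument. Adding, n ≤ (3^(k-1) - 1) + (3^(k-1) - 1)/2 = (3^k - 3)/2, and the classical three-group strategy achieves this (3 tokens in 2 weighings, 12 in 3, 39 in 4, 120 in 5).
So we need the smallest k with (3^k - 3)/2 ≥ 93.
k = 4: (3^4 - 3)/2 = 39 < 93 ✗
k = 5: (3^5 - 3)/2 = 120 ≥ 93 ✓

5


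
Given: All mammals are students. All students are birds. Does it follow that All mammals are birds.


Premise 1: All mammals are students.
Premise 2: All students are birds.
Conclusion: All mammals are birds.
Barbara syllogism (AAA-1): All A are B, All B are C → All A are C.
Middle term (students) distributed in premise 2.

Valid


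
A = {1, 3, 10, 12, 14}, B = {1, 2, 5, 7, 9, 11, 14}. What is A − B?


A = {1, 3, 10, 12, 14}
B = {1, 2, 5, 7, 9, 11, 14}
Operation: difference A − B
In A but not B: 3, 10, 12

{3, 10, 12}


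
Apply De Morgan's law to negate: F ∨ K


De Morgan's law: ¬(P ∨ Q) ≡ ¬P ∧ ¬Q
¬(F ∨ K) = ¬F ∧ ¬K

¬F ∧ ¬K


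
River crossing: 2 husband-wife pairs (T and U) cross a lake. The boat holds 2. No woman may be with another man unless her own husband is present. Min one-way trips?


Label couples T and U.
1. WT+WU → (far: WT,WU; near: HT,HU)
2. WT ←   (far: WU; near: HT,HU,WT)
3. HT+HU → (far: HT,HU,WU; near: WT)
4. HT ←   (far: HU,WU; near: HT,WT)  — HT returns, since WT is alone on near bank
5. HT+WT → (far: all four; near: empty)
Every state respects the constraint.
Minimum trips = 5

5


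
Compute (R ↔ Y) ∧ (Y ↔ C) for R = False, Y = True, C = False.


R = False, Y = True, C = False
Step 1: R ↔ Y is true when R and Y have the same value. Result: False
Step 2: Y ↔ C is true when Y and C have the same value. Result: False
Step 3: False ∧ False = False

False


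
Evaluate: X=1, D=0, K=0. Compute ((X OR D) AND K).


X OR D = 1|0 = 1
1 AND 0 = 0

0


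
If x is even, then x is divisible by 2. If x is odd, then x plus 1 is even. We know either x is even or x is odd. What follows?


Constructive dilemma: (P → Q) ∧ (R → S), P ∨ R ⊢ Q ∨ S
Premise 1: x is even → x is divisible by 2
Premise 2: x is odd → x plus 1 is even
Premise 3: x is even ∨ x is odd
Case 1: Assuming x is even, then by Premise 1, x is divisible by 2.
Case 2: Assuming x is odd, then by Premise 2, x plus 1 is even.
Since one of x is even or x is odd must hold, we get x is divisible by 2 or x plus 1 is even.

x is divisible by 2 or x plus 1 is even.


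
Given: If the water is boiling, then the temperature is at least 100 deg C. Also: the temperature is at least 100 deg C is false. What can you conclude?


Modus tollens: P → Q, ¬Q ⊢ ¬P
P: the water is boiling
Q: the temperature is at least 100 deg C
We have P → Q and Q is false.
By modus tollens, P must be false.

It is not the case that the water is boiling


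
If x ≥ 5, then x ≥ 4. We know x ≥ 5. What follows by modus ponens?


Modus ponens: P → Q, P ⊢ Q
P: x ≥ 5
Q: x ≥ 4
We have P → Q and P is true.
By modus ponens, Q must be true.

x ≥ 4
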